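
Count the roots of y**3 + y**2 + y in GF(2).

Write P(y) = y**3 + y**2 + y.
Evaluate at each of the 2 elements of GF(2):
P(0) = 0 → root; P(1) = 1.
Roots: {0}.

1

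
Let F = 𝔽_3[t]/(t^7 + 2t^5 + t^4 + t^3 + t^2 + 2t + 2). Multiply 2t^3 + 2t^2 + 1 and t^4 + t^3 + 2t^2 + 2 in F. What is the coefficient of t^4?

0

Multiply in 𝔽_3[t]: (2t^3 + 2t^2 + 1)·(t^4 + t^3 + 2t^2 + 2) = 2t^7 + t^6 + 2t^4 + 2t^3 + 2.
Reduce using t^7 ≡ t^5 + 2t^4 + 2t^3 + 2t^2 + t + 1 (mod t^7 + 2t^5 + t^4 + t^3 + t^2 + 2t + 2).
Reduced: t^6 + 2t^5 + t^2 + 2t + 1.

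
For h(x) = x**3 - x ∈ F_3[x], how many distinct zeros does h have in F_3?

3

Evaluate at each of the 3 elements of F_3:
h(0) = 0 → root; h(1) = 0 → root; h(2) = 0 → root.
Roots: {0, 1, 2}.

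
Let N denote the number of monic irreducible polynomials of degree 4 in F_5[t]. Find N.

x^(5^4) − x is the product of all monic irreducibles of degree dividing 4; Möbius inversion gives N = (1/4) Σ μ(4/d)·5^d.
Divisors of 4: 1, 2, 4; μ(4/d) for each: 0, -1, 1.
Σ = − 5^2 + 5^4 = 600.
N = 600/4 = 150.

150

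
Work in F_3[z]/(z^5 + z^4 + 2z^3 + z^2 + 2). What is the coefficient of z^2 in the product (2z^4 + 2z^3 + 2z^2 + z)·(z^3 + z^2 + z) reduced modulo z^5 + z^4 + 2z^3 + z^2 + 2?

Multiply in F_3[z]: (2z^4 + 2z^3 + 2z^2 + z)·(z^3 + z^2 + z) = 2z^7 + z^6 + 2z^4 + z^2.
Reduce using z^5 ≡ 2z^4 + z^3 + 2z^2 + 1 (mod z^5 + z^4 + 2z^3 + z^2 + 2).
Reduced: 2z^4 + z^3 + 2z.

0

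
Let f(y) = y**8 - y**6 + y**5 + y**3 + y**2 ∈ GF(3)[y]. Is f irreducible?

No

Check for roots in GF(3): f(0) = 0 → root; f(1) = 0 → root; f(2) = 2.
f(0) = 0, so (y) divides f(y); f is reducible.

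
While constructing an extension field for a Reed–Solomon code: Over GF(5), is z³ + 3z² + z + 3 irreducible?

No

Write g(z) = z³ + 3z² + z + 3.
Check for roots in GF(5): g(0) = 3; g(1) = 3; g(2) = 0 → root; g(3) = 0 → root; g(4) = 4.
g(2) = 0, so (z − 2) divides g(z); g is reducible.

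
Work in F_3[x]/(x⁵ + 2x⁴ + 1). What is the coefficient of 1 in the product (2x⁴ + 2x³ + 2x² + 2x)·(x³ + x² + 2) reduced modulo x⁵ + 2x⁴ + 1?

Multiply in F_3[x]: (2x⁴ + 2x³ + 2x² + 2x)·(x³ + x² + 2) = 2x⁷ + x⁶ + x⁵ + 2x⁴ + x² + x.
Reduce using x⁵ ≡ x⁴ + 2 (mod x⁵ + 2x⁴ + 1).
Reduced: 2x² + x + 2.

2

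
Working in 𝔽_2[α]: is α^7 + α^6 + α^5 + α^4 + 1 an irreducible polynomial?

Yes

Write P(α) = α^7 + α^6 + α^5 + α^4 + 1.
Check for roots in 𝔽_2: P(0) = 1; P(1) = 1.
No roots, so no linear factors.
Monic irreducibles of degree 2 over GF(2): α^2 + α + 1.
None of them divide P (all give nonzero remainder).
Monic irreducibles of degree 3 over GF(2): α^3 + α + 1, α^3 + α^2 + 1.
None of them divide P (all give nonzero remainder).
No irreducible factor of degree ≤ 3 exists, so P is irreducible over GF(2).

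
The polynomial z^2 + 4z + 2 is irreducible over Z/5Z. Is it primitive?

Yes

Write f(z) = z^2 + 4z + 2.
|GF(5^2)^×| = 5^2 − 1 = 24. Prime factorization: 24 = 2^3·3.
f is primitive ⇔ z has order 24 in GF(5)[z]/(f), i.e. z^(24/q) ≠ 1 for each prime q | 24.
z^(12) mod f = 4.
z^(8) mod f = 2z + 1.
None equal 1, so z has full order 24; f is primitive.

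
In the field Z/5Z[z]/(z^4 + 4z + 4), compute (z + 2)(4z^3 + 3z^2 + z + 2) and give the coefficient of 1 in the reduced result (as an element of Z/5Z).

Multiply in Z/5Z[z]: (z + 2)·(4z^3 + 3z^2 + z + 2) = 4z^4 + z^3 + 2z^2 + 4z + 4.
Reduce using z^4 ≡ z + 1 (mod z^4 + 4z + 4).
Reduced: z^3 + 2z^2 + 3z + 3.

3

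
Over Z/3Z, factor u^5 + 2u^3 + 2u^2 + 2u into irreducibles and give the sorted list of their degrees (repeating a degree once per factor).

Write f(u) = u^5 + 2u^3 + 2u^2 + 2u.
Roots in Z/3Z: f(0) = 0 → root; f(1) = 1; f(2) = 0 → root.
Linear factors from roots: (u), (u + 1).
Complete factorization: f(u) = (u)·(u + 1)^2·(u^2 + u + 2).
Factor degrees with multiplicity: 1 + 1 + 1 + 2 = 5.

1, 1, 1, 2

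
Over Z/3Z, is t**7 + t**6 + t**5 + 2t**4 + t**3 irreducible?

No

Write P(t) = t**7 + t**6 + t**5 + 2t**4 + t**3.
Check for roots in Z/3Z: P(0) = 0 → root; P(1) = 0 → root; P(2) = 0 → root.
P(0) = 0, so (t) divides P(t); P is reducible.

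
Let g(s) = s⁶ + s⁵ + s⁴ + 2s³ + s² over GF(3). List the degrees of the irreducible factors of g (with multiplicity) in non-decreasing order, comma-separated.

1, 1, 1, 1, 2

Roots in GF(3): g(0) = 0 → root; g(1) = 0 → root; g(2) = 0 → root.
Linear factors from roots: (s), (s + 2), (s + 1).
Complete factorization: g(s) = (s + 1)·(s + 2)·(s)^2·(s² + s + 2).
Factor degrees with multiplicity: 1 + 1 + 1 + 1 + 2 = 6.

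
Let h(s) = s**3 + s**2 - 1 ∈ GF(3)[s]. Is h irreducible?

Yes

Check for roots in GF(3): h(0) = 2; h(1) = 1; h(2) = 2.
No roots. A degree-3 polynomial over a field with no linear factor is irreducible.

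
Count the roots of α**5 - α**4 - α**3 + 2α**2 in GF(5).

Write f(α) = α**5 - α**4 - α**3 + 2α**2.
Evaluate at each of the 5 elements of GF(5):
f(0) = 0 → root; f(1) = 1; f(2) = 1; f(3) = 3; f(4) = 1.
Roots: {0}.

1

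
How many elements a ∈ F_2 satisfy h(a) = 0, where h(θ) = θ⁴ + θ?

2

Evaluate at each of the 2 elements of F_2:
h(0) = 0 → root; h(1) = 0 → root.
Roots: {0, 1}.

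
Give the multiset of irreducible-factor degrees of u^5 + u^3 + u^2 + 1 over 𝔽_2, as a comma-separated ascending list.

1, 1, 1, 2

Write g(u) = u^5 + u^3 + u^2 + 1.
Roots in 𝔽_2: g(0) = 1; g(1) = 0 → root.
Linear factors from roots: (u + 1).
Complete factorization: g(u) = (u + 1)^3·(u^2 + u + 1).
Factor degrees with multiplicity: 1 + 1 + 1 + 2 = 5.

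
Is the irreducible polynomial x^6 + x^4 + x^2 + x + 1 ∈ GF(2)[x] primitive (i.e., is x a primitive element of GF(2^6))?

Write f(x) = x^6 + x^4 + x^2 + x + 1.
|GF(2^6)^×| = 2^6 − 1 = 63. Prime factorization: 63 = 3^2·7.
f is primitive ⇔ x has order 63 in GF(2)[x]/(f), i.e. x^(63/q) ≠ 1 for each prime q | 63.
x^(21) mod f = 1
x^(9) mod f = x^4 + x^2 + x.
Since x^(21) = 1, the order of x divides 21 < 63; not primitive.

No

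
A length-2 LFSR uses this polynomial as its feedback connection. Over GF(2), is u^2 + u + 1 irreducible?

Yes

Write g(u) = u^2 + u + 1.
Check for roots in GF(2): g(0) = 1; g(1) = 1.
No roots. A degree-2 polynomial over a field with no linear factor is irreducible.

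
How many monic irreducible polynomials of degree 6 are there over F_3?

x^(3^6) − x is the product of all monic irreducibles of degree dividing 6; Möbius inversion gives N = (1/6) Σ μ(6/d)·3^d.
Divisors of 6: 1, 2, 3, 6; μ(6/d) for each: 1, -1, -1, 1.
Σ = 3^1 − 3^2 − 3^3 + 3^6 = 696.
N = 696/6 = 116.

116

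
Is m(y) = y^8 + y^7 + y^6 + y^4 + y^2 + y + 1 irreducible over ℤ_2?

Check for roots in ℤ_2: m(0) = 1; m(1) = 1.
No roots, so no linear factors.
Monic irreducibles of degree 2 over GF(2): y^2 + y + 1.
None of them divide m (all give nonzero remainder).
Monic irreducibles of degree 3 over GF(2): y^3 + y + 1, y^3 + y^2 + 1.
None of them divide m (all give nonzero remainder).
Monic irreducibles of degree 4 over GF(2): y^4 + y + 1, y^4 + y^3 + 1, y^4 + y^3 + y^2 + y + 1.
None of them divide m (all give nonzero remainder).
No irreducible factor of degree ≤ 4 exists, so m is irreducible over GF(2).

Yes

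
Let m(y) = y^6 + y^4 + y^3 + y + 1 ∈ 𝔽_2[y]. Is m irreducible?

Check for roots in 𝔽_2: m(0) = 1; m(1) = 1.
No roots, so no linear factors.
Monic irreducibles of degree 2 over GF(2): y^2 + y + 1.
None of them divide m (all give nonzero remainder).
Monic irreducibles of degree 3 over GF(2): y^3 + y + 1, y^3 + y^2 + 1.
None of them divide m (all give nonzero remainder).
No irreducible factor of degree ≤ 3 exists, so m is irreducible over GF(2).

Yes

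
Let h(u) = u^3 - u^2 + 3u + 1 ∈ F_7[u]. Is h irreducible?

Check for roots in F_7: h(0) = 1; h(1) = 4; h(2) = 4; h(3) = 0 → root; h(4) = 5; h(5) = 4; h(6) = 3.
h(3) = 0, so (u − 3) divides h(u); h is reducible.

No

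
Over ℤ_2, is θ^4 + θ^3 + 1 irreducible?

Yes

Write h(θ) = θ^4 + θ^3 + 1.
Check for roots in ℤ_2: h(0) = 1; h(1) = 1.
No roots, so no linear factors.
Monic irreducibles of degree 2 over GF(2): θ^2 + θ + 1.
None of them divide h (all give nonzero remainder).
No irreducible factor of degree ≤ 2 exists, so h is irreducible over GF(2).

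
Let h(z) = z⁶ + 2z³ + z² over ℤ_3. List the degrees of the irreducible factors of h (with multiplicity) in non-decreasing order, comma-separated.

Roots in ℤ_3: h(0) = 0 → root; h(1) = 1; h(2) = 0 → root.
Linear factors from roots: (z), (z + 1).
Complete factorization: h(z) = (z + 1)·(z)^2·(z³ + 2z² + z + 1).
Factor degrees with multiplicity: 1 + 1 + 1 + 3 = 6.

1, 1, 1, 3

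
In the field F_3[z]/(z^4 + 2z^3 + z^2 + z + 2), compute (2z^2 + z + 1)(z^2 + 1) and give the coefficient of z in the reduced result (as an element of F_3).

Multiply in F_3[z]: (2z^2 + z + 1)·(z^2 + 1) = 2z^4 + z^3 + z + 1.
Reduce using z^4 ≡ z^3 + 2z^2 + 2z + 1 (mod z^4 + 2z^3 + z^2 + z + 2).
Reduced: z^2 + 2z.

2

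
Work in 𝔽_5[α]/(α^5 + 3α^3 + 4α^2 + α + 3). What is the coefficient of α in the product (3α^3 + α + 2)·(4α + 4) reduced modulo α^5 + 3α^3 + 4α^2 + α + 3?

Multiply in 𝔽_5[α]: (3α^3 + α + 2)·(4α + 4) = 2α^4 + 2α^3 + 4α^2 + 2α + 3.
Reduced: 2α^4 + 2α^3 + 4α^2 + 2α + 3.

2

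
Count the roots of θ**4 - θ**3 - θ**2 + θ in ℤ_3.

3

Write f(θ) = θ**4 - θ**3 - θ**2 + θ.
Evaluate at each of the 3 elements of ℤ_3:
f(0) = 0 → root; f(1) = 0 → root; f(2) = 0 → root.
Roots: {0, 1, 2}.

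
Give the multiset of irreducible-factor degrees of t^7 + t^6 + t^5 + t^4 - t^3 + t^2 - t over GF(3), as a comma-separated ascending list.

1, 1, 1, 2, 2

Write h(t) = t^7 + t^6 + t^5 + t^4 - t^3 + t^2 - t.
Roots in GF(3): h(0) = 0 → root; h(1) = 0 → root; h(2) = 0 → root.
Linear factors from roots: (t), (t - 1), (t + 1).
Complete factorization: h(t) = (t)·(t + 1)·(t - 1)·(t^2 - t - 1)^2.
Factor degrees with multiplicity: 1 + 1 + 1 + 2 + 2 = 7.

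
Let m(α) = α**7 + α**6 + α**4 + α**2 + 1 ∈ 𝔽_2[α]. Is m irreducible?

Yes

Check for roots in 𝔽_2: m(0) = 1; m(1) = 1.
No roots, so no linear factors.
Monic irreducibles of degree 2 over GF(2): α**2 + α + 1.
None of them divide m (all give nonzero remainder).
Monic irreducibles of degree 3 over GF(2): α**3 + α + 1, α**3 + α**2 + 1.
None of them divide m (all give nonzero remainder).
No irreducible factor of degree ≤ 3 exists, so m is irreducible over GF(2).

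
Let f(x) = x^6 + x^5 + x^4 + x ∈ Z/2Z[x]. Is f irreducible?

No

Check for roots in Z/2Z: f(0) = 0 → root; f(1) = 0 → root.
f(0) = 0, so (x) divides f(x); f is reducible.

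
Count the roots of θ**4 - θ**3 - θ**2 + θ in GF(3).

3

Write h(θ) = θ**4 - θ**3 - θ**2 + θ.
Evaluate at each of the 3 elements of GF(3):
h(0) = 0 → root; h(1) = 0 → root; h(2) = 0 → root.
Roots: {0, 1, 2}.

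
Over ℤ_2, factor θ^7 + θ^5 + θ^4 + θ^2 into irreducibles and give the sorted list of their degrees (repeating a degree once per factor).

Write f(θ) = θ^7 + θ^5 + θ^4 + θ^2.
Roots in ℤ_2: f(0) = 0 → root; f(1) = 0 → root.
Linear factors from roots: (θ), (θ + 1).
Complete factorization: f(θ) = (θ)^2·(θ + 1)^3·(θ^2 + θ + 1).
Factor degrees with multiplicity: 1 + 1 + 1 + 1 + 1 + 2 = 7.

1, 1, 1, 1, 1, 2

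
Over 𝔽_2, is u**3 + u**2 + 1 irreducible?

Yes

Write P(u) = u**3 + u**2 + 1.
Check for roots in 𝔽_2: P(0) = 1; P(1) = 1.
No roots. A degree-3 polynomial over a field with no linear factor is irreducible.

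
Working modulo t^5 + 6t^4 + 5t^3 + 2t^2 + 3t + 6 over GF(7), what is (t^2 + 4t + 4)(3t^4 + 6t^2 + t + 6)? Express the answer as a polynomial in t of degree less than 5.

4t^4 + 2t^2 + 4

Multiply in GF(7)[t]: (t^2 + 4t + 4)·(3t^4 + 6t^2 + t + 6) = 3t^6 + 5t^5 + 4t^4 + 4t^3 + 6t^2 + 3.
Reduce using t^5 ≡ t^4 + 2t^3 + 5t^2 + 4t + 1 (mod t^5 + 6t^4 + 5t^3 + 2t^2 + 3t + 6).
Reduced: 4t^4 + 2t^2 + 4.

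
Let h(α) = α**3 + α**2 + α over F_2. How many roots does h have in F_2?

Evaluate at each of the 2 elements of F_2:
h(0) = 0 → root; h(1) = 1.
Roots: {0}.

1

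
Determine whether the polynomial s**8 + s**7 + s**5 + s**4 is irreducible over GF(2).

Write g(s) = s**8 + s**7 + s**5 + s**4.
Check for roots in GF(2): g(0) = 0 → root; g(1) = 0 → root.
g(0) = 0, so (s) divides g(s); g is reducible.

No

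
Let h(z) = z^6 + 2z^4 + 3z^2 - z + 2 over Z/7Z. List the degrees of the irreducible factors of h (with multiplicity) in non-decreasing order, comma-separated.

1, 1, 1, 3

Linear factors from roots: (z - 1), (z - 3), (z + 2).
Complete factorization: h(z) = (z + 2)·(z - 3)·(z - 1)·(z^3 + 2z^2 - 3z - 2).
Factor degrees with multiplicity: 1 + 1 + 1 + 3 = 6.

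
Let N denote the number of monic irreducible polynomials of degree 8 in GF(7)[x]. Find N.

The number of monic irreducibles of degree 8 over GF(7) is (1/8)·Σ_{d∣8} μ(8/d) 7^d.
Divisors of 8: 1, 2, 4, 8; μ(8/d) for each: 0, 0, -1, 1.
Σ = − 7^4 + 7^8 = 5762400.
N = 5762400/8 = 720300.

720300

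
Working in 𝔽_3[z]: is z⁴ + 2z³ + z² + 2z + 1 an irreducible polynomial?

Write P(z) = z⁴ + 2z³ + z² + 2z + 1.
Check for roots in 𝔽_3: P(0) = 1; P(1) = 1; P(2) = 2.
No roots, so no linear factors.
Monic irreducibles of degree 2 over GF(3): z² + 1, z² + z + 2, z² + 2z + 2.
None of them divide P (all give nonzero remainder).
No irreducible factor of degree ≤ 2 exists, so P is irreducible over GF(3).

Yes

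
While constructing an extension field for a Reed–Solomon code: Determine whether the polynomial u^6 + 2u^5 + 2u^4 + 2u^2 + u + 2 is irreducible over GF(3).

Write f(u) = u^6 + 2u^5 + 2u^4 + 2u^2 + u + 2.
Check for roots in GF(3): f(0) = 2; f(1) = 1; f(2) = 1.
No roots, so no linear factors.
Monic irreducibles of degree 2 over GF(3): u^2 + 1, u^2 + u + 2, u^2 + 2u + 2.
None of them divide f (all give nonzero remainder).
Degree-3 irreducible divisors: test the 8 monic irreducibles of degree 3 over GF(3).
None of them divide f (all give nonzero remainder).
No irreducible factor of degree ≤ 3 exists, so f is irreducible over GF(3).

Yes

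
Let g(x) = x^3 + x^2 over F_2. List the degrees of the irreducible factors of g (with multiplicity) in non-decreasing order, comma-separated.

Roots in F_2: g(0) = 0 → root; g(1) = 0 → root.
Linear factors from roots: (x), (x + 1).
Complete factorization: g(x) = (x + 1)·(x)^2.
Factor degrees with multiplicity: 1 + 1 + 1 = 3.

1, 1, 1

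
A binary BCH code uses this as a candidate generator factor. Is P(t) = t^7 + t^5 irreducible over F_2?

Check for roots in F_2: P(0) = 0 → root; P(1) = 0 → root.
P(0) = 0, so (t) divides P(t); P is reducible.

No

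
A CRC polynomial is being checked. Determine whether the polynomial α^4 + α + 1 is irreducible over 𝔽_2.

Write f(α) = α^4 + α + 1.
Check for roots in 𝔽_2: f(0) = 1; f(1) = 1.
No roots, so no linear factors.
Monic irreducibles of degree 2 over GF(2): α^2 + α + 1.
None of them divide f (all give nonzero remainder).
No irreducible factor of degree ≤ 2 exists, so f is irreducible over GF(2).

Yes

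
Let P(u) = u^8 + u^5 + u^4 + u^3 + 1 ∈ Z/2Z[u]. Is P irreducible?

Check for roots in Z/2Z: P(0) = 1; P(1) = 1.
No roots, so no linear factors.
Monic irreducibles of degree 2 over GF(2): u^2 + u + 1.
None of them divide P (all give nonzero remainder).
Monic irreducibles of degree 3 over GF(2): u^3 + u + 1, u^3 + u^2 + 1.
None of them divide P (all give nonzero remainder).
Monic irreducibles of degree 4 over GF(2): u^4 + u + 1, u^4 + u^3 + 1, u^4 + u^3 + u^2 + u + 1.
None of them divide P (all give nonzero remainder).
No irreducible factor of degree ≤ 4 exists, so P is irreducible over GF(2).

Yes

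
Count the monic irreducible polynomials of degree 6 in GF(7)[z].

The number of monic irreducibles of degree 6 over GF(7) is (1/6)·Σ_{d∣6} μ(6/d) 7^d.
Divisors of 6: 1, 2, 3, 6; μ(6/d) for each: 1, -1, -1, 1.
Σ = 7^1 − 7^2 − 7^3 + 7^6 = 117264.
N = 117264/6 = 19544.

19544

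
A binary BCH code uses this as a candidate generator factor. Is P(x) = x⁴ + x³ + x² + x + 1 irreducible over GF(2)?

Check for roots in GF(2): P(0) = 1; P(1) = 1.
No roots, so no linear factors.
Monic irreducibles of degree 2 over GF(2): x² + x + 1.
None of them divide P (all give nonzero remainder).
No irreducible factor of degree ≤ 2 exists, so P is irreducible over GF(2).

Yes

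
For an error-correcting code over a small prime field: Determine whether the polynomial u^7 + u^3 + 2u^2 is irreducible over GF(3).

Write P(u) = u^7 + u^3 + 2u^2.
Check for roots in GF(3): P(0) = 0 → root; P(1) = 1; P(2) = 0 → root.
P(0) = 0, so (u) divides P(u); P is reducible.

No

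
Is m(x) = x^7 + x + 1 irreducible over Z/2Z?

Yes

Check for roots in Z/2Z: m(0) = 1; m(1) = 1.
No roots, so no linear factors.
Monic irreducibles of degree 2 over GF(2): x^2 + x + 1.
None of them divide m (all give nonzero remainder).
Monic irreducibles of degree 3 over GF(2): x^3 + x + 1, x^3 + x^2 + 1.
None of them divide m (all give nonzero remainder).
No irreducible factor of degree ≤ 3 exists, so m is irreducible over GF(2).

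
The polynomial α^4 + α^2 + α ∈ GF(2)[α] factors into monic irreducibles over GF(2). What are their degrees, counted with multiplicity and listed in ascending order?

Write g(α) = α^4 + α^2 + α.
Roots in GF(2): g(0) = 0 → root; g(1) = 1.
Linear factors from roots: (α).
Complete factorization: g(α) = (α)·(α^3 + α + 1).
Factor degrees with multiplicity: 1 + 3 = 4.

1, 3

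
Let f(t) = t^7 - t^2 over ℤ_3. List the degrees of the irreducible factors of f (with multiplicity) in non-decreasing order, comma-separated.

Roots in ℤ_3: f(0) = 0 → root; f(1) = 0 → root; f(2) = 1.
Linear factors from roots: (t), (t - 1).
Complete factorization: f(t) = (t - 1)·(t)^2·(t^4 + t^3 + t^2 + t + 1).
Factor degrees with multiplicity: 1 + 1 + 1 + 4 = 7.

1, 1, 1, 4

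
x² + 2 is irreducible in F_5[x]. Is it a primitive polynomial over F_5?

No

Write f(x) = x² + 2.
|GF(5^2)^×| = 5^2 − 1 = 24. Prime factorization: 24 = 2^3·3.
f is primitive ⇔ x has order 24 in GF(5)[x]/(f), i.e. x^(24/q) ≠ 1 for each prime q | 24.
x^(12) mod f = 4.
x^(8) mod f = 1
Since x^(8) = 1, the order of x divides 8 < 24; not primitive.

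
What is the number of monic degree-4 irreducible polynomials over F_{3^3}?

Gauss's count: N_{27}(4) = (1/4) Σ_{d|4} μ(4/d)·27^d.
Divisors of 4: 1, 2, 4; μ(4/d) for each: 0, -1, 1.
Σ = − 27^2 + 27^4 = 530712.
N = 530712/4 = 132678.

132678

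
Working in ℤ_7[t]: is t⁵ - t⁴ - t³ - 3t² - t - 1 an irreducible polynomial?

Write g(t) = t⁵ - t⁴ - t³ - 3t² - t - 1.
Check for roots in ℤ_7: g(0) = 6; g(1) = 1; g(2) = 0 → root; g(3) = 6; g(4) = 0 → root; g(5) = 5; g(6) = 3.
g(2) = 0, so (t − 2) divides g(t); g is reducible.

No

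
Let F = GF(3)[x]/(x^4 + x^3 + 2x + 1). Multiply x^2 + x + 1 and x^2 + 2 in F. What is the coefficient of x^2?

Multiply in GF(3)[x]: (x^2 + x + 1)·(x^2 + 2) = x^4 + x^3 + 2x + 2.
Reduce using x^4 ≡ 2x^3 + x + 2 (mod x^4 + x^3 + 2x + 1).
Reduced: 1.

0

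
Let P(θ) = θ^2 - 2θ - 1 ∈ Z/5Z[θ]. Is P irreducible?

Yes

Check for roots in Z/5Z: P(0) = 4; P(1) = 3; P(2) = 4; P(3) = 2; P(4) = 2.
No roots. A degree-2 polynomial over a field with no linear factor is irreducible.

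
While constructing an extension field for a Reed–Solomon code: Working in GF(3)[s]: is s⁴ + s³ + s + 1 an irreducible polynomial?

No

Write f(s) = s⁴ + s³ + s + 1.
Check for roots in GF(3): f(0) = 1; f(1) = 1; f(2) = 0 → root.
f(2) = 0, so (s − 2) divides f(s); f is reducible.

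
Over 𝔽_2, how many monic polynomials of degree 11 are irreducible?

Gauss's count: N_{2}(11) = (1/11) Σ_{d|11} μ(11/d)·2^d.
Divisors of 11: 1, 11; μ(11/d) for each: -1, 1.
Σ = − 2^1 + 2^11 = 2046.
N = 2046/11 = 186.

186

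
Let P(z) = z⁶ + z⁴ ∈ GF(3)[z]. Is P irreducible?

Check for roots in GF(3): P(0) = 0 → root; P(1) = 2; P(2) = 2.
P(0) = 0, so (z) divides P(z); P is reducible.

No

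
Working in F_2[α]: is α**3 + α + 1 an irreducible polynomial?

Yes

Write f(α) = α**3 + α + 1.
Check for roots in F_2: f(0) = 1; f(1) = 1.
No roots. A degree-3 polynomial over a field with no linear factor is irreducible.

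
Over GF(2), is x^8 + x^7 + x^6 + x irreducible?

Write f(x) = x^8 + x^7 + x^6 + x.
Check for roots in GF(2): f(0) = 0 → root; f(1) = 0 → root.
f(0) = 0, so (x) divides f(x); f is reducible.

No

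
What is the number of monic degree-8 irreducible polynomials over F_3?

x^(3^8) − x is the product of all monic irreducibles of degree dividing 8; Möbius inversion gives N = (1/8) Σ μ(8/d)·3^d.
Divisors of 8: 1, 2, 4, 8; μ(8/d) for each: 0, 0, -1, 1.
Σ = − 3^4 + 3^8 = 6480.
N = 6480/8 = 810.

810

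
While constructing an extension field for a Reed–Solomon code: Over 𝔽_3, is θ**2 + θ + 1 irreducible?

Write f(θ) = θ**2 + θ + 1.
Check for roots in 𝔽_3: f(0) = 1; f(1) = 0 → root; f(2) = 1.
f(1) = 0, so (θ − 1) divides f(θ); f is reducible.

No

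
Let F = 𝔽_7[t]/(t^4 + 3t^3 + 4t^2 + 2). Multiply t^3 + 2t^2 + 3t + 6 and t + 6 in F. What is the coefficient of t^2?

Multiply in 𝔽_7[t]: (t^3 + 2t^2 + 3t + 6)·(t + 6) = t^4 + t^3 + t^2 + 3t + 1.
Reduce using t^4 ≡ 4t^3 + 3t^2 + 5 (mod t^4 + 3t^3 + 4t^2 + 2).
Reduced: 5t^3 + 4t^2 + 3t + 6.

4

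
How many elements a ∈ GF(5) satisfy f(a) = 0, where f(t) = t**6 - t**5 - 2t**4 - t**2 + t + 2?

4

Evaluate at each of the 5 elements of GF(5):
f(0) = 2; f(1) = 0 → root; f(2) = 0 → root; f(3) = 0 → root; f(4) = 0 → root.
Roots: {1, 2, 3, 4}.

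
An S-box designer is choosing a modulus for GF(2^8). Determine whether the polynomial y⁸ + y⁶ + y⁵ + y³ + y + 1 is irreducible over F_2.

Write m(y) = y⁸ + y⁶ + y⁵ + y³ + y + 1.
Check for roots in F_2: m(0) = 1; m(1) = 0 → root.
m(1) = 0, so (y − 1) divides m(y); m is reducible.

No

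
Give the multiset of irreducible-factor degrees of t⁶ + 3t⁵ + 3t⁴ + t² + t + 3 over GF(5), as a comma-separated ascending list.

Write g(t) = t⁶ + 3t⁵ + 3t⁴ + t² + t + 3.
Roots in GF(5): g(0) = 3; g(1) = 2; g(2) = 2; g(3) = 1; g(4) = 4.
Complete factorization: g(t) = (t² + t + 1)·(t⁴ + 2t³ + 3t + 3).
Factor degrees with multiplicity: 2 + 4 = 6.

2, 4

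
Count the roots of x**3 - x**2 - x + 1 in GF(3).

Write h(x) = x**3 - x**2 - x + 1.
Evaluate at each of the 3 elements of GF(3):
h(0) = 1; h(1) = 0 → root; h(2) = 0 → root.
Roots: {1, 2}.

2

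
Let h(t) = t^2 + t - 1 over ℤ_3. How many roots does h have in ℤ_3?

Evaluate at each of the 3 elements of ℤ_3:
h(0) = 2; h(1) = 1; h(2) = 2.
No element is a root.

0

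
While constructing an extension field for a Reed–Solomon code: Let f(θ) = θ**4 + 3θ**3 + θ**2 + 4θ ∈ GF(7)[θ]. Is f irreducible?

Check for roots in GF(7): f(0) = 0 → root; f(1) = 2; f(2) = 3; f(3) = 1; f(4) = 4; f(5) = 2; f(6) = 2.
f(0) = 0, so (θ) divides f(θ); f is reducible.

No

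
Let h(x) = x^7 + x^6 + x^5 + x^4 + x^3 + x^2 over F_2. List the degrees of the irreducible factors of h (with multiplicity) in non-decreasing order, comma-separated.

1, 1, 1, 2, 2

Roots in F_2: h(0) = 0 → root; h(1) = 0 → root.
Linear factors from roots: (x), (x + 1).
Complete factorization: h(x) = (x + 1)·(x)^2·(x^2 + x + 1)^2.
Factor degrees with multiplicity: 1 + 1 + 1 + 2 + 2 = 7.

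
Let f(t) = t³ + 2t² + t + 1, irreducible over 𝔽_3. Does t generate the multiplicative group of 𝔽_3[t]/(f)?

|GF(3^3)^×| = 3^3 − 1 = 26. Prime factorization: 26 = 2·13.
f is primitive ⇔ t has order 26 in GF(3)[t]/(f), i.e. t^(26/q) ≠ 1 for each prime q | 26.
t^(13) mod f = 2.
t^(2) mod f = t².
None equal 1, so t has full order 26; f is primitive.

Yes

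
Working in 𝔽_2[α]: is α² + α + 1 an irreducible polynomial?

Yes

Write m(α) = α² + α + 1.
Check for roots in 𝔽_2: m(0) = 1; m(1) = 1.
No roots. A degree-2 polynomial over a field with no linear factor is irreducible.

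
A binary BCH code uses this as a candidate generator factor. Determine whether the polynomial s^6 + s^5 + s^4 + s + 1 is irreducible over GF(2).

Write h(s) = s^6 + s^5 + s^4 + s + 1.
Check for roots in GF(2): h(0) = 1; h(1) = 1.
No roots, so no linear factors.
Monic irreducibles of degree 2 over GF(2): s^2 + s + 1.
None of them divide h (all give nonzero remainder).
Monic irreducibles of degree 3 over GF(2): s^3 + s + 1, s^3 + s^2 + 1.
None of them divide h (all give nonzero remainder).
No irreducible factor of degree ≤ 3 exists, so h is irreducible over GF(2).

Yes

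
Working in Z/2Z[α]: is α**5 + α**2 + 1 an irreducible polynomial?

Yes

Write P(α) = α**5 + α**2 + 1.
Check for roots in Z/2Z: P(0) = 1; P(1) = 1.
No roots, so no linear factors.
Monic irreducibles of degree 2 over GF(2): α**2 + α + 1.
None of them divide P (all give nonzero remainder).
No irreducible factor of degree ≤ 2 exists, so P is irreducible over GF(2).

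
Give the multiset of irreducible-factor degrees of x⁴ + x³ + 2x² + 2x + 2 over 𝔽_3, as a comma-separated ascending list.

Write h(x) = x⁴ + x³ + 2x² + 2x + 2.
Roots in 𝔽_3: h(0) = 2; h(1) = 2; h(2) = 2.
Complete factorization: h(x) = (x⁴ + x³ + 2x² + 2x + 2).
Factor degrees with multiplicity: 4 = 4.

4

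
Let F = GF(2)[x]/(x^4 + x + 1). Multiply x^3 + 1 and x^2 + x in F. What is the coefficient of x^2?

0

Multiply in GF(2)[x]: (x^3 + 1)·(x^2 + x) = x^5 + x^4 + x^2 + x.
Reduce using x^4 ≡ x + 1 (mod x^4 + x + 1).
Reduced: x + 1.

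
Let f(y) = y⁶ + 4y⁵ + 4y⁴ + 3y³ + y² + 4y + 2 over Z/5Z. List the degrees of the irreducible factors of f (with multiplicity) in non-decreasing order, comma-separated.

6

Roots in Z/5Z: f(0) = 2; f(1) = 4; f(2) = 4; f(3) = 4; f(4) = 2.
Complete factorization: f(y) = (y⁶ + 4y⁵ + 4y⁴ + 3y³ + y² + 4y + 2).
Factor degrees with multiplicity: 6 = 6.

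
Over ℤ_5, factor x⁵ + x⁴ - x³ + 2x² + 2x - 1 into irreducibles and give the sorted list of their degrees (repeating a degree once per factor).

1, 1, 1, 2

Write h(x) = x⁵ + x⁴ - x³ + 2x² + 2x - 1.
Roots in ℤ_5: h(0) = 4; h(1) = 4; h(2) = 1; h(3) = 0 → root; h(4) = 0 → root.
Linear factors from roots: (x + 2), (x + 1).
Complete factorization: h(x) = (x + 1)·(x + 2)^2·(x² + x + 1).
Factor degrees with multiplicity: 1 + 1 + 1 + 2 = 5.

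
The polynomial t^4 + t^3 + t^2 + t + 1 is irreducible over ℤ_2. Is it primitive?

Write f(t) = t^4 + t^3 + t^2 + t + 1.
|GF(2^4)^×| = 2^4 − 1 = 15. Prime factorization: 15 = 3·5.
f is primitive ⇔ t has order 15 in GF(2)[t]/(f), i.e. t^(15/q) ≠ 1 for each prime q | 15.
t^(5) mod f = 1
t^(3) mod f = t^3.
Since t^(5) = 1, the order of t divides 5 < 15; not primitive.

No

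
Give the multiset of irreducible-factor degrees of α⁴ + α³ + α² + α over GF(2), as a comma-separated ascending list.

1, 1, 1, 1

Write h(α) = α⁴ + α³ + α² + α.
Roots in GF(2): h(0) = 0 → root; h(1) = 0 → root.
Linear factors from roots: (α), (α + 1).
Complete factorization: h(α) = (α)·(α + 1)^3.
Factor degrees with multiplicity: 1 + 1 + 1 + 1 = 4.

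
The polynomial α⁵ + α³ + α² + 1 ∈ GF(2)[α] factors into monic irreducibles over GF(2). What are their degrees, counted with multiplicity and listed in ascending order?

1, 1, 1, 2

Write f(α) = α⁵ + α³ + α² + 1.
Roots in GF(2): f(0) = 1; f(1) = 0 → root.
Linear factors from roots: (α + 1).
Complete factorization: f(α) = (α + 1)^3·(α² + α + 1).
Factor degrees with multiplicity: 1 + 1 + 1 + 2 = 5.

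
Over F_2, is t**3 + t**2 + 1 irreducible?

Write h(t) = t**3 + t**2 + 1.
Check for roots in F_2: h(0) = 1; h(1) = 1.
No roots. A degree-3 polynomial over a field with no linear factor is irreducible.

Yes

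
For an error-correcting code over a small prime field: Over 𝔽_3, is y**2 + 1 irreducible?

Write g(y) = y**2 + 1.
Check for roots in 𝔽_3: g(0) = 1; g(1) = 2; g(2) = 2.
No roots. A degree-2 polynomial over a field with no linear factor is irreducible.

Yes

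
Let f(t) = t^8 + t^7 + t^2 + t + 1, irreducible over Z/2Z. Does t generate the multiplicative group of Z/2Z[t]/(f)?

|GF(2^8)^×| = 2^8 − 1 = 255. Prime factorization: 255 = 3·5·17.
f is primitive ⇔ t has order 255 in GF(2)[t]/(f), i.e. t^(255/q) ≠ 1 for each prime q | 255.
t^(85) mod f = t^7 + t^5 + t^3 + t.
t^(51) mod f = t^6 + t^5 + t^3 + t^2.
t^(15) mod f = t^7 + t^6 + t^5 + t^4 + t^2.
None equal 1, so t has full order 255; f is primitive.

Yes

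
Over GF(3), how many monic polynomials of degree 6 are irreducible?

116

Gauss's count: N_{3}(6) = (1/6) Σ_{d|6} μ(6/d)·3^d.
Divisors of 6: 1, 2, 3, 6; μ(6/d) for each: 1, -1, -1, 1.
Σ = 3^1 − 3^2 − 3^3 + 3^6 = 696.
N = 696/6 = 116.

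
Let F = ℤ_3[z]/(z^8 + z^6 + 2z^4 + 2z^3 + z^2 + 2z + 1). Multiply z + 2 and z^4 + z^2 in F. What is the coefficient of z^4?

Multiply in ℤ_3[z]: (z + 2)·(z^4 + z^2) = z^5 + 2z^4 + z^3 + 2z^2.
Reduced: z^5 + 2z^4 + z^3 + 2z^2.

2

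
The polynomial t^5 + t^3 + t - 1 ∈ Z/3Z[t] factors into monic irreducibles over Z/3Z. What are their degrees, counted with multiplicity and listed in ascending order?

Write h(t) = t^5 + t^3 + t - 1.
Roots in Z/3Z: h(0) = 2; h(1) = 2; h(2) = 2.
Complete factorization: h(t) = (t^5 + t^3 + t - 1).
Factor degrees with multiplicity: 5 = 5.

5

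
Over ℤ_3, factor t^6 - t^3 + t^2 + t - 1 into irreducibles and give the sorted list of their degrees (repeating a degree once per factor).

6

Write h(t) = t^6 - t^3 + t^2 + t - 1.
Roots in ℤ_3: h(0) = 2; h(1) = 1; h(2) = 1.
Complete factorization: h(t) = (t^6 - t^3 + t^2 + t - 1).
Factor degrees with multiplicity: 6 = 6.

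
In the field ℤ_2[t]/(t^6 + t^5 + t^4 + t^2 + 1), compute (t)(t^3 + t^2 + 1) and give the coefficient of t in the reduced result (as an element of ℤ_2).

1

Multiply in ℤ_2[t]: (t)·(t^3 + t^2 + 1) = t^4 + t^3 + t.
Reduced: t^4 + t^3 + t.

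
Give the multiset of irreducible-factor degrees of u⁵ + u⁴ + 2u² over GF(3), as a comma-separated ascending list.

1, 1, 3

Write g(u) = u⁵ + u⁴ + 2u².
Roots in GF(3): g(0) = 0 → root; g(1) = 1; g(2) = 2.
Linear factors from roots: (u).
Complete factorization: g(u) = (u)^2·(u³ + u² + 2).
Factor degrees with multiplicity: 1 + 1 + 3 = 5.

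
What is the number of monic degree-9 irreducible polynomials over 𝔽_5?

By the necklace-counting formula, N_5(9) = (1/9) Σ_{d|9} μ(9/d)·5^d.
Divisors of 9: 1, 3, 9; μ(9/d) for each: 0, -1, 1.
Σ = − 5^3 + 5^9 = 1953000.
N = 1953000/9 = 217000.

217000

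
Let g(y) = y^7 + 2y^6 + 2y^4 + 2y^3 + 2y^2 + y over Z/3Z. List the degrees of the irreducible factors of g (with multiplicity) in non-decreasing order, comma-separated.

1, 2, 4

Roots in Z/3Z: g(0) = 0 → root; g(1) = 1; g(2) = 2.
Linear factors from roots: (y).
Complete factorization: g(y) = (y)·(y^2 + y + 2)·(y^4 + y^3 + 2).
Factor degrees with multiplicity: 1 + 2 + 4 = 7.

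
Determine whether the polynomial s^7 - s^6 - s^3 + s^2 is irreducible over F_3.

No

Write h(s) = s^7 - s^6 - s^3 + s^2.
Check for roots in F_3: h(0) = 0 → root; h(1) = 0 → root; h(2) = 0 → root.
h(0) = 0, so (s) divides h(s); h is reducible.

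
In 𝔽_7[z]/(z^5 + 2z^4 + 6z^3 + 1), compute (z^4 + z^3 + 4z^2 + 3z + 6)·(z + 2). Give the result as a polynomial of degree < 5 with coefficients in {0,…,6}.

Multiply in 𝔽_7[z]: (z^4 + z^3 + 4z^2 + 3z + 6)·(z + 2) = z^5 + 3z^4 + 6z^3 + 4z^2 + 5z + 5.
Reduce using z^5 ≡ 5z^4 + z^3 + 6 (mod z^5 + 2z^4 + 6z^3 + 1).
Reduced: z^4 + 4z^2 + 5z + 4.

z^4 + 4z^2 + 5z + 4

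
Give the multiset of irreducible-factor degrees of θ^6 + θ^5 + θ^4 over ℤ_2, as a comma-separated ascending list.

1, 1, 1, 1, 2

Write g(θ) = θ^6 + θ^5 + θ^4.
Roots in ℤ_2: g(0) = 0 → root; g(1) = 1.
Linear factors from roots: (θ).
Complete factorization: g(θ) = (θ)^4·(θ^2 + θ + 1).
Factor degrees with multiplicity: 1 + 1 + 1 + 1 + 2 = 6.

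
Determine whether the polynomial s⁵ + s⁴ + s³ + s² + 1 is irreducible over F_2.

Yes

Write h(s) = s⁵ + s⁴ + s³ + s² + 1.
Check for roots in F_2: h(0) = 1; h(1) = 1.
No roots, so no linear factors.
Monic irreducibles of degree 2 over GF(2): s² + s + 1.
None of them divide h (all give nonzero remainder).
No irreducible factor of degree ≤ 2 exists, so h is irreducible over GF(2).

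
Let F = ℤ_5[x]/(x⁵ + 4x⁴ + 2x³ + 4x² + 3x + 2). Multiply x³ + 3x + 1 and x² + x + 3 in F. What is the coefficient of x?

2

Multiply in ℤ_5[x]: (x³ + 3x + 1)·(x² + x + 3) = x⁵ + x⁴ + x³ + 4x² + 3.
Reduce using x⁵ ≡ x⁴ + 3x³ + x² + 2x + 3 (mod x⁵ + 4x⁴ + 2x³ + 4x² + 3x + 2).
Reduced: 2x⁴ + 4x³ + 2x + 1.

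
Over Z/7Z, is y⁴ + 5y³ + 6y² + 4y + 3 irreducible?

No

Write g(y) = y⁴ + 5y³ + 6y² + 4y + 3.
Check for roots in Z/7Z: g(0) = 3; g(1) = 5; g(2) = 0 → root; g(3) = 5; g(4) = 5; g(5) = 2; g(6) = 1.
g(2) = 0, so (y − 2) divides g(y); g is reducible.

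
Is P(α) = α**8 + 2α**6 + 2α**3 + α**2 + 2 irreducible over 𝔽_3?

Check for roots in 𝔽_3: P(0) = 2; P(1) = 2; P(2) = 1.
No roots, so no linear factors.
Monic irreducibles of degree 2 over GF(3): α**2 + 1, α**2 + α + 2, α**2 + 2α + 2.
None of them divide P (all give nonzero remainder).
Degree-3 irreducible divisors: test the 8 monic irreducibles of degree 3 over GF(3).
None of them divide P (all give nonzero remainder).
Degree-4 irreducible divisors: test the 18 monic irreducibles of degree 4 over GF(3).
None of them divide P (all give nonzero remainder).
No irreducible factor of degree ≤ 4 exists, so P is irreducible over GF(3).

Yes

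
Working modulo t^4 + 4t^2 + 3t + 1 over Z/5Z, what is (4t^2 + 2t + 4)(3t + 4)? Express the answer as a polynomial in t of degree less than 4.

Multiply in Z/5Z[t]: (4t^2 + 2t + 4)·(3t + 4) = 2t^3 + 2t^2 + 1.
Reduced: 2t^3 + 2t^2 + 1.

2t^3 + 2t^2 + 1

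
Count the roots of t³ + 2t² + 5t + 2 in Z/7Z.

1

Write P(t) = t³ + 2t² + 5t + 2.
Evaluate at each of the 7 elements of Z/7Z:
P(0) = 2; P(1) = 3; P(2) = 0 → root; P(3) = 6; P(4) = 6; P(5) = 6; P(6) = 5.
Roots: {2}.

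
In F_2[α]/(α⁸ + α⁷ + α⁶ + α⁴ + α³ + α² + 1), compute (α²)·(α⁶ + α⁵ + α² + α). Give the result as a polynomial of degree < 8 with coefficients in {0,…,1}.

α^6 + α^2 + 1

Multiply in F_2[α]: (α²)·(α⁶ + α⁵ + α² + α) = α⁸ + α⁷ + α⁴ + α³.
Reduce using α⁸ ≡ α⁷ + α⁶ + α⁴ + α³ + α² + 1 (mod α⁸ + α⁷ + α⁶ + α⁴ + α³ + α² + 1).
Reduced: α⁶ + α² + 1.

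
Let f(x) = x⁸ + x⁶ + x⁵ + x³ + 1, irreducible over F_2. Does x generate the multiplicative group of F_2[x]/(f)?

Yes

|GF(2^8)^×| = 2^8 − 1 = 255. Prime factorization: 255 = 3·5·17.
f is primitive ⇔ x has order 255 in GF(2)[x]/(f), i.e. x^(255/q) ≠ 1 for each prime q | 255.
x^(85) mod f = x⁶ + x⁵ + x⁴ + x³ + x² + x + 1.
x^(51) mod f = x⁶ + x⁵ + x⁴ + x³.
x^(15) mod f = x⁷ + x⁵ + x⁴ + x² + 1.
None equal 1, so x has full order 255; f is primitive.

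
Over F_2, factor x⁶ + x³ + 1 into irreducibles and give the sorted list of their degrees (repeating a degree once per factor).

Write h(x) = x⁶ + x³ + 1.
Roots in F_2: h(0) = 1; h(1) = 1.
Complete factorization: h(x) = (x⁶ + x³ + 1).
Factor degrees with multiplicity: 6 = 6.

6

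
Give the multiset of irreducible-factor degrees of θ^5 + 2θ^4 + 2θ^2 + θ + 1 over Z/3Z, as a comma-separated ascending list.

1, 1, 3

Write g(θ) = θ^5 + 2θ^4 + 2θ^2 + θ + 1.
Roots in Z/3Z: g(0) = 1; g(1) = 1; g(2) = 0 → root.
Linear factors from roots: (θ + 1).
Complete factorization: g(θ) = (θ + 1)^2·(θ^3 + 2θ + 1).
Factor degrees with multiplicity: 1 + 1 + 3 = 5.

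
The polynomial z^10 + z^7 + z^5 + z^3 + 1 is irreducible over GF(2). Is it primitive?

No

Write f(z) = z^10 + z^7 + z^5 + z^3 + 1.
|GF(2^10)^×| = 2^10 − 1 = 1023. Prime factorization: 1023 = 3·11·31.
f is primitive ⇔ z has order 1023 in GF(2)[z]/(f), i.e. z^(1023/q) ≠ 1 for each prime q | 1023.
z^(341) mod f = z^8 + z^6 + z^4 + z.
z^(93) mod f = z^9 + z^7 + z^6 + z^4 + z + 1.
z^(33) mod f = 1
Since z^(33) = 1, the order of z divides 33 < 1023; not primitive.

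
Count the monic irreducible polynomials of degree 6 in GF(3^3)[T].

The number of monic irreducibles of degree 6 over GF(27) is (1/6)·Σ_{d∣6} μ(6/d) 27^d.
Divisors of 6: 1, 2, 3, 6; μ(6/d) for each: 1, -1, -1, 1.
Σ = 27^1 − 27^2 − 27^3 + 27^6 = 387400104.
N = 387400104/6 = 64566684.

64566684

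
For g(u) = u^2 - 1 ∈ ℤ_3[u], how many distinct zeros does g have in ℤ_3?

Evaluate at each of the 3 elements of ℤ_3:
g(0) = 2; g(1) = 0 → root; g(2) = 0 → root.
Roots: {1, 2}.

2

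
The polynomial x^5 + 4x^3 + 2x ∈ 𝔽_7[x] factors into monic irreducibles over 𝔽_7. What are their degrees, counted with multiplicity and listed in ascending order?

Write f(x) = x^5 + 4x^3 + 2x.
Linear factors from roots: (x), (x + 6), (x + 4), (x + 3), (x + 1).
Complete factorization: f(x) = (x)·(x + 1)·(x + 3)·(x + 4)·(x + 6).
Factor degrees with multiplicity: 1 + 1 + 1 + 1 + 1 = 5.

1, 1, 1, 1, 1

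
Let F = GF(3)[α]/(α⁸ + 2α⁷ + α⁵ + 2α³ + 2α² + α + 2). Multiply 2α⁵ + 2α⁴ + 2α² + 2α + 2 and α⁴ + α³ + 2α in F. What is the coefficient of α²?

Multiply in GF(3)[α]: (2α⁵ + 2α⁴ + 2α² + 2α + 2)·(α⁴ + α³ + 2α) = 2α⁹ + α⁸ + 2α⁷ + 2α⁵ + α⁴ + α² + α.
Reduce using α⁸ ≡ α⁷ + 2α⁵ + α³ + α² + 2α + 1 (mod α⁸ + 2α⁷ + α⁵ + 2α³ + 2α² + α + 2).
Reduced: 2α⁷ + α⁶ + 2α⁵ + 2α³ + 2α².

2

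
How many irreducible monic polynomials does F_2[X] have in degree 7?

18

x^(2^7) − x is the product of all monic irreducibles of degree dividing 7; Möbius inversion gives N = (1/7) Σ μ(7/d)·2^d.
Divisors of 7: 1, 7; μ(7/d) for each: -1, 1.
Σ = − 2^1 + 2^7 = 126.
N = 126/7 = 18.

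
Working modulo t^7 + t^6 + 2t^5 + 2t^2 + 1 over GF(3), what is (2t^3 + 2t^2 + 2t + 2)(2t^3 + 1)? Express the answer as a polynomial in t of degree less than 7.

Multiply in GF(3)[t]: (2t^3 + 2t^2 + 2t + 2)·(2t^3 + 1) = t^6 + t^5 + t^4 + 2t^2 + 2t + 2.
Reduced: t^6 + t^5 + t^4 + 2t^2 + 2t + 2.

t^6 + t^5 + t^4 + 2t^2 + 2t + 2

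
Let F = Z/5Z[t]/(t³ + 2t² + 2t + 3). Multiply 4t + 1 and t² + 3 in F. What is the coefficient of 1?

1

Multiply in Z/5Z[t]: (4t + 1)·(t² + 3) = 4t³ + t² + 2t + 3.
Reduce using t³ ≡ 3t² + 3t + 2 (mod t³ + 2t² + 2t + 3).
Reduced: 3t² + 4t + 1.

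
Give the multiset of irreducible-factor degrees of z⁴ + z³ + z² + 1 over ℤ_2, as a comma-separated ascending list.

1, 3

Write g(z) = z⁴ + z³ + z² + 1.
Roots in ℤ_2: g(0) = 1; g(1) = 0 → root.
Linear factors from roots: (z + 1).
Complete factorization: g(z) = (z + 1)·(z³ + z + 1).
Factor degrees with multiplicity: 1 + 3 = 4.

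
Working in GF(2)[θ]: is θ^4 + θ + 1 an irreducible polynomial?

Yes

Write h(θ) = θ^4 + θ + 1.
Check for roots in GF(2): h(0) = 1; h(1) = 1.
No roots, so no linear factors.
Monic irreducibles of degree 2 over GF(2): θ^2 + θ + 1.
None of them divide h (all give nonzero remainder).
No irreducible factor of degree ≤ 2 exists, so h is irreducible over GF(2).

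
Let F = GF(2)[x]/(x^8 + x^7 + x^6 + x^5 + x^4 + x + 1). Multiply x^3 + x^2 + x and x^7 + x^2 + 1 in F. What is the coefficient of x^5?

Multiply in GF(2)[x]: (x^3 + x^2 + x)·(x^7 + x^2 + 1) = x^10 + x^9 + x^8 + x^5 + x^4 + x^2 + x.
Reduce using x^8 ≡ x^7 + x^6 + x^5 + x^4 + x + 1 (mod x^8 + x^7 + x^6 + x^5 + x^4 + x + 1).
Reduced: x^7 + x^6 + x^5 + x^4 + x^3 + x.

1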